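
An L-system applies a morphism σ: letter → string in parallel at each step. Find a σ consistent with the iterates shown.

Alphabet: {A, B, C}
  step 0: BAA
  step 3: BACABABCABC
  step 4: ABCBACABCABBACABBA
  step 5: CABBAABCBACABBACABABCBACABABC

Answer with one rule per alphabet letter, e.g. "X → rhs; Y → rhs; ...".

  step 4 ⇒ step 5: ABCBACABCABBACABBA ⇒ C·AB·BA·AB·C·BA·C·AB·BA·C·AB·AB·C·BA·C·AB·AB·C
    A ↦ C
    B ↦ AB
    C ↦ BA

A->C, B->AB, C->BA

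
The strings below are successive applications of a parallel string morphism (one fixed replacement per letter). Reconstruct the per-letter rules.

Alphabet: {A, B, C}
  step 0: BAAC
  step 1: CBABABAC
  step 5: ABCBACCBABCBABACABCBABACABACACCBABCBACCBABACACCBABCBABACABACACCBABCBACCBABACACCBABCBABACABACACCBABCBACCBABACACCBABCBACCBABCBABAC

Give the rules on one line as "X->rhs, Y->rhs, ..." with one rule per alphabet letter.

A->AB, B->CB, C->AC

  step 0 ⇒ step 1: BAAC ⇒ CB·AB·AB·AC
    A ↦ AB
    B ↦ CB
    C ↦ AC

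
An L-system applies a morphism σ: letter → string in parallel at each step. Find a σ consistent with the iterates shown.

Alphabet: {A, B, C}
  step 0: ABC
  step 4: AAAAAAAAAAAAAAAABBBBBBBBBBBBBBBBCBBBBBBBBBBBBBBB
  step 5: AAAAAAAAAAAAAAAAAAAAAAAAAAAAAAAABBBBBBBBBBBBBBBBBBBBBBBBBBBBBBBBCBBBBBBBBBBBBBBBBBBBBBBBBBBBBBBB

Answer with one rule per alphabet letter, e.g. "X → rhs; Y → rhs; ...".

A->AA, B->BB, C->CB

  step 4 ⇒ step 5: AAAAAAAAAAAAAAAABBBBBBBBBBBBBBBBCBBBBBBBBBBBBBBB ⇒ AA·AA·AA·AA·AA·AA·AA·AA·AA·AA·AA·AA·AA·AA·AA·AA·BB·BB·BB·BB·BB·BB·BB·BB·BB·BB·BB·BB·BB·BB·BB·BB·CB·BB·BB·BB·BB·BB·BB·BB·BB·BB·BB·BB·BB·BB·BB·BB
    A ↦ AA
    B ↦ BB
    C ↦ CB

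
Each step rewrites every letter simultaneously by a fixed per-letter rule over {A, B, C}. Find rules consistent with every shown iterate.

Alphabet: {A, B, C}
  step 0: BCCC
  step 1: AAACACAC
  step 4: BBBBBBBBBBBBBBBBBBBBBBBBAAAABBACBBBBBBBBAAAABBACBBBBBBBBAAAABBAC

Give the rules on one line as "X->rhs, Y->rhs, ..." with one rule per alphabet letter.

A->BB, B->AA, C->AC

  step 0 ⇒ step 1: BCCC ⇒ AA·AC·AC·AC
    B ↦ AA
    C ↦ AC
    A ↦ BB  (constrained at step 1)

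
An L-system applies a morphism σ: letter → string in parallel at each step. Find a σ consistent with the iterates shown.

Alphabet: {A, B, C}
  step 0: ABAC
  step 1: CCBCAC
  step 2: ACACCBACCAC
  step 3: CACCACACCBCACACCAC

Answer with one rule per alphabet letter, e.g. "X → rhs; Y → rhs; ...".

A->C, B->CB, C->AC

  step 2 ⇒ step 3: ACACCBACCAC ⇒ C·AC·C·AC·AC·CB·C·AC·AC·C·AC
    A ↦ C
    B ↦ CB
    C ↦ AC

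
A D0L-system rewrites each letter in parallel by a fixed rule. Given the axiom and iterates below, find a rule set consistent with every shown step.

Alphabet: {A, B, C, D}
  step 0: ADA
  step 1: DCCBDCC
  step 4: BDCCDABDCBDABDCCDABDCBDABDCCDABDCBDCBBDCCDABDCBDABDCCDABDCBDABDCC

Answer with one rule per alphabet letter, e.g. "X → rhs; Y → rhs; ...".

A->DCC, B->DA, C->DCB, D->B

  step 0 ⇒ step 1: ADA ⇒ DCC·B·DCC
    A ↦ DCC
    D ↦ B
    B ↦ DA  (constrained at step 1)
    C ↦ DCB  (constrained at step 1)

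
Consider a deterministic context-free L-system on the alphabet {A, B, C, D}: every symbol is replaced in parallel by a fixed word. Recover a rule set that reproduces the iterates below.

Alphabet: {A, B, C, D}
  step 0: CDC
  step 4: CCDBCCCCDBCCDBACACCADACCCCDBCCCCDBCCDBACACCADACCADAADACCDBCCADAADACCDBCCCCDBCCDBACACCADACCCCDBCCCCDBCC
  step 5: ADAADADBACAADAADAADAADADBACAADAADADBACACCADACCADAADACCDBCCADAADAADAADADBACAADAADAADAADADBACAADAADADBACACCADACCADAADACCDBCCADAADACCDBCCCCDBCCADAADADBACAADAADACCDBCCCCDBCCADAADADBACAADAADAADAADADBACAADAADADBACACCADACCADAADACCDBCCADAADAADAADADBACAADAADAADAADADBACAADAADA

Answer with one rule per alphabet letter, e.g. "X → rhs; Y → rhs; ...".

  step 4 ⇒ step 5: CCDBCCCCDBCCDBACACCADACCCCDBCCCCDBCCDBACACCADACCADAADACCDBCCADAADACCDBCCCCDBCCDBACACCADACCCCDBCCCCDBCC ⇒ ADA·ADA·DB·ACA·ADA·ADA·ADA·ADA·DB·ACA·ADA·ADA·DB·ACA·CC·ADA·CC·ADA·ADA·CC·DB·CC·ADA·ADA·ADA·ADA·DB·ACA·ADA·ADA·ADA·ADA·DB·ACA·ADA·ADA·DB·ACA·CC·ADA·CC·ADA·ADA·CC·DB·CC·ADA·ADA·CC·DB·CC·CC·DB·CC·ADA·ADA·DB·ACA·ADA·ADA·CC·DB·CC·CC·DB·CC·ADA·ADA·DB·ACA·ADA·ADA·ADA·ADA·DB·ACA·ADA·ADA·DB·ACA·CC·ADA·CC·ADA·ADA·CC·DB·CC·ADA·ADA·ADA·ADA·DB·ACA·ADA·ADA·ADA·ADA·DB·ACA·ADA·ADA
    A ↦ CC
    B ↦ ACA
    C ↦ ADA
    D ↦ DB

A->CC, B->ACA, C->ADA, D->DB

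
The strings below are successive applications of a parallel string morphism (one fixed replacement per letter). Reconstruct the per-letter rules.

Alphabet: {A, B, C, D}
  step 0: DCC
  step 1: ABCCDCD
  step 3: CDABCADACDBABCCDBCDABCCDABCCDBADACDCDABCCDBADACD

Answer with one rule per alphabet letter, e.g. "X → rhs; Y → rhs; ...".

  step 0 ⇒ step 1: DCC ⇒ ABC·CD·CD
    C ↦ CD
    D ↦ ABC
    A ↦ CDB  (constrained at step 1)
    B ↦ ADA  (constrained at step 1)

A->CDB, B->ADA, C->CD, D->ABC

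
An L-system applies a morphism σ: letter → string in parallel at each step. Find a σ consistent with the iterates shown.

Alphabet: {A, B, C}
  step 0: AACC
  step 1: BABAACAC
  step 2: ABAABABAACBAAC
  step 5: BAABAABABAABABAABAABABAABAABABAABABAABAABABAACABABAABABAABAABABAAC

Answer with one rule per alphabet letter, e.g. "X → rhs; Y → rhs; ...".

A->BA, B->A, C->AC

  step 1 ⇒ step 2: BABAACAC ⇒ A·BA·A·BA·BA·AC·BA·AC
    A ↦ BA
    B ↦ A
    C ↦ AC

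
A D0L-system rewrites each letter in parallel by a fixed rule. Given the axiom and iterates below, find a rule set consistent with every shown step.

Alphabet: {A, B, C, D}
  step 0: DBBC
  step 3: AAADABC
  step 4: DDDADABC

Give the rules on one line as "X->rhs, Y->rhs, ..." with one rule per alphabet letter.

A->D, B->A, C->BC, D->A

  step 3 ⇒ step 4: AAADABC ⇒ D·D·D·A·D·A·BC
    A ↦ D
    B ↦ A
    C ↦ BC
    D ↦ A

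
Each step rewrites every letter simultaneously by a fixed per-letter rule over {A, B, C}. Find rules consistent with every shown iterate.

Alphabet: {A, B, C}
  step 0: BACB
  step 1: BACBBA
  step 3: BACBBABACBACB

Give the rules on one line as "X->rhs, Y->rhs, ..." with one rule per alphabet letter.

A->C, B->BA, C->B

  step 0 ⇒ step 1: BACB ⇒ BA·C·B·BA
    A ↦ C
    B ↦ BA
    C ↦ B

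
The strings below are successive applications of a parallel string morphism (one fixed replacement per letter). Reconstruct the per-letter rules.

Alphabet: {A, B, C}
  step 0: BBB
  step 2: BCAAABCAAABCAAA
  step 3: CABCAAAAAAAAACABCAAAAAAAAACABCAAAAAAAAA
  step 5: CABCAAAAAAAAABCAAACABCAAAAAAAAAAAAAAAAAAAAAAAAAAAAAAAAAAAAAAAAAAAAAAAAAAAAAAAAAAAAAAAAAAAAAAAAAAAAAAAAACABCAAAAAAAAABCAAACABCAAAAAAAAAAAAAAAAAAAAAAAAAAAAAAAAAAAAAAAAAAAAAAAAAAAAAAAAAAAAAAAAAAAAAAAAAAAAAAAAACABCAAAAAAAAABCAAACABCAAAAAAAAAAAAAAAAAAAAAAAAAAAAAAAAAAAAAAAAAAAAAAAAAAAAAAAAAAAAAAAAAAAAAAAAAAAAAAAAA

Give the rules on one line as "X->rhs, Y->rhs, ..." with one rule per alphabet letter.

  step 2 ⇒ step 3: BCAAABCAAABCAAA ⇒ CA·BC·AAA·AAA·AAA·CA·BC·AAA·AAA·AAA·CA·BC·AAA·AAA·AAA
    A ↦ AAA
    B ↦ CA
    C ↦ BC

A->AAA, B->CA, C->BC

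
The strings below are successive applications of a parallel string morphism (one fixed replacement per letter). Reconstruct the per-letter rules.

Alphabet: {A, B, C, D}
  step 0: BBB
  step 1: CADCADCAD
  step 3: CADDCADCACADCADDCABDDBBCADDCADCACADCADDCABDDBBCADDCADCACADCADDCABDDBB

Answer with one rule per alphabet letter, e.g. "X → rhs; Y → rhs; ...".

A->BB, B->CAD, C->BDD, D->DCA

  step 0 ⇒ step 1: BBB ⇒ CAD·CAD·CAD
    B ↦ CAD
    A ↦ BB  (constrained at step 1)
    C ↦ BDD  (constrained at step 1)
    D ↦ DCA  (constrained at step 1)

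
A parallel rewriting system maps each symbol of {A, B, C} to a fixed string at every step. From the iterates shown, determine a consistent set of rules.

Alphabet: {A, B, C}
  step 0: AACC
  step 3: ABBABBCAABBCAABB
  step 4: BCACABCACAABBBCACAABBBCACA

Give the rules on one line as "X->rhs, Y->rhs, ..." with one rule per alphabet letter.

A->B, B->CA, C->AB

  step 3 ⇒ step 4: ABBABBCAABBCAABB ⇒ B·CA·CA·B·CA·CA·AB·B·B·CA·CA·AB·B·B·CA·CA
    A ↦ B
    B ↦ CA
    C ↦ AB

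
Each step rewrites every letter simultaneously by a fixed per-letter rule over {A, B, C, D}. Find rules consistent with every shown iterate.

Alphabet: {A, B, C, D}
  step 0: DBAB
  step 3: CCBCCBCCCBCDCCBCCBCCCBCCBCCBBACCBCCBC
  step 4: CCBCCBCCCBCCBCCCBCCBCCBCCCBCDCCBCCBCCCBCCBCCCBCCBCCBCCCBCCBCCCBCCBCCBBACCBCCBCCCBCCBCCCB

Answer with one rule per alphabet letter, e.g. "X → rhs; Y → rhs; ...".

A->BBA, B->C, C->CCB, D->CD

  step 3 ⇒ step 4: CCBCCBCCCBCDCCBCCBCCCBCCBCCBBACCBCCBC ⇒ CCB·CCB·C·CCB·CCB·C·CCB·CCB·CCB·C·CCB·CD·CCB·CCB·C·CCB·CCB·C·CCB·CCB·CCB·C·CCB·CCB·C·CCB·CCB·C·C·BBA·CCB·CCB·C·CCB·CCB·C·CCB
    A ↦ BBA
    B ↦ C
    C ↦ CCB
    D ↦ CD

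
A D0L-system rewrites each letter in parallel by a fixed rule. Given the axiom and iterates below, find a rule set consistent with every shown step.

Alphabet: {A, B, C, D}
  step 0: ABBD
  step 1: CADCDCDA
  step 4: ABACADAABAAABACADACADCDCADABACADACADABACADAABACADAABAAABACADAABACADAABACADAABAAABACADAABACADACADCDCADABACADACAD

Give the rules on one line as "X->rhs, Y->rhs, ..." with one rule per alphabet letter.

  step 0 ⇒ step 1: ABBD ⇒ CAD·CD·CD·A
    A ↦ CAD
    B ↦ CD
    D ↦ A
    C ↦ ABA  (constrained at step 1)

A->CAD, B->CD, C->ABA, D->A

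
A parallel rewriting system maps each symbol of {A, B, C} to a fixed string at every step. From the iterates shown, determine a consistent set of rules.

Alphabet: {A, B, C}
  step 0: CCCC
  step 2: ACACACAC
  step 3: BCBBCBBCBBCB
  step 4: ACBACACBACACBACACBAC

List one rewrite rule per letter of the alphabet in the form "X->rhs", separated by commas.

A->BC, B->AC, C->B

  step 3 ⇒ step 4: BCBBCBBCBBCB ⇒ AC·B·AC·AC·B·AC·AC·B·AC·AC·B·AC
    B ↦ AC
    C ↦ B
  step 2 ⇒ step 3: ACACACAC ⇒ BC·B·BC·B·BC·B·BC·B
    A ↦ BC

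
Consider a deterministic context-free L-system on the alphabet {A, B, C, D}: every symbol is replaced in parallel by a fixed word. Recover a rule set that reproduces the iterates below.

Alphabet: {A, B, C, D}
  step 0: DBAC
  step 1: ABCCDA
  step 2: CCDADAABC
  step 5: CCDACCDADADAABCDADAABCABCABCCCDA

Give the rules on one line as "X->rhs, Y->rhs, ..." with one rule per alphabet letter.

  step 1 ⇒ step 2: ABCCDA ⇒ C·C·DA·DA·AB·C
    A ↦ C
    B ↦ C
    C ↦ DA
    D ↦ AB

A->C, B->C, C->DA, D->AB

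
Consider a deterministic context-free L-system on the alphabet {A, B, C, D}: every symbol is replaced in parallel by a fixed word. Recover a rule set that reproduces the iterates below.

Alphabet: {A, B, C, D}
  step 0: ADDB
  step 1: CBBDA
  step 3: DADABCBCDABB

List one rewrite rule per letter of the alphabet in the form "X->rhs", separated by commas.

  step 0 ⇒ step 1: ADDB ⇒ C·B·B·DA
    A ↦ C
    B ↦ DA
    D ↦ B
    C ↦ BB  (constrained at step 1)

A->C, B->DA, C->BB, D->B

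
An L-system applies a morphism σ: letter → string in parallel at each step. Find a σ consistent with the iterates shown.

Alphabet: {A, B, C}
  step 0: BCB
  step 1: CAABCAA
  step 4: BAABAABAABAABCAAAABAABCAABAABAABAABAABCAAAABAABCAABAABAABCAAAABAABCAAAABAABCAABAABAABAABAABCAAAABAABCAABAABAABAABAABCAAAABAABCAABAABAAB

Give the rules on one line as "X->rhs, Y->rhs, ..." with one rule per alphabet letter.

A->AAB, B->CAA, C->B

  step 0 ⇒ step 1: BCB ⇒ CAA·B·CAA
    B ↦ CAA
    C ↦ B
    A ↦ AAB  (constrained at step 1)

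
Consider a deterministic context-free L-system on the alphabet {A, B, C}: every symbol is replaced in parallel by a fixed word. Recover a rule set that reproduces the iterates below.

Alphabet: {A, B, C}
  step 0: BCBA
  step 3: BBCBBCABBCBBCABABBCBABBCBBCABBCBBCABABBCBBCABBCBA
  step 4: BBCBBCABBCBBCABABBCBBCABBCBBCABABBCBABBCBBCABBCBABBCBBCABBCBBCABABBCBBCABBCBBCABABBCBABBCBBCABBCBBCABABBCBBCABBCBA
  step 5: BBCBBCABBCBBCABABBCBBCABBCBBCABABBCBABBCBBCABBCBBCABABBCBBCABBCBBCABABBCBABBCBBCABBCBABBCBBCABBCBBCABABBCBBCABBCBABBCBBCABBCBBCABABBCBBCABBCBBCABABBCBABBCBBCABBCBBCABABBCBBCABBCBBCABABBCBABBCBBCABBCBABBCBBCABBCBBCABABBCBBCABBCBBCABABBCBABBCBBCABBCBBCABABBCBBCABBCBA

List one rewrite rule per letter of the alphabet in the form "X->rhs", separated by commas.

A->BA, B->BBC, C->A

  step 4 ⇒ step 5: BBCBBCABBCBBCABABBCBBCABBCBBCABABBCBABBCBBCABBCBABBCBBCABBCBBCABABBCBBCABBCBBCABABBCBABBCBBCABBCBBCABABBCBBCABBCBA ⇒ BBC·BBC·A·BBC·BBC·A·BA·BBC·BBC·A·BBC·BBC·A·BA·BBC·BA·BBC·BBC·A·BBC·BBC·A·BA·BBC·BBC·A·BBC·BBC·A·BA·BBC·BA·BBC·BBC·A·BBC·BA·BBC·BBC·A·BBC·BBC·A·BA·BBC·BBC·A·BBC·BA·BBC·BBC·A·BBC·BBC·A·BA·BBC·BBC·A·BBC·BBC·A·BA·BBC·BA·BBC·BBC·A·BBC·BBC·A·BA·BBC·BBC·A·BBC·BBC·A·BA·BBC·BA·BBC·BBC·A·BBC·BA·BBC·BBC·A·BBC·BBC·A·BA·BBC·BBC·A·BBC·BBC·A·BA·BBC·BA·BBC·BBC·A·BBC·BBC·A·BA·BBC·BBC·A·BBC·BA
    A ↦ BA
    B ↦ BBC
    C ↦ A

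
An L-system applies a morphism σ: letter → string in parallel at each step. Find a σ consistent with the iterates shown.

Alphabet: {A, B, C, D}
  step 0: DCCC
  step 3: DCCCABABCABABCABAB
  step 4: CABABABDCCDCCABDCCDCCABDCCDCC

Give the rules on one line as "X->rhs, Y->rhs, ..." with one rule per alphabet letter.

A->D, B->CC, C->AB, D->C

  step 3 ⇒ step 4: DCCCABABCABABCABAB ⇒ C·AB·AB·AB·D·CC·D·CC·AB·D·CC·D·CC·AB·D·CC·D·CC
    A ↦ D
    B ↦ CC
    C ↦ AB
    D ↦ C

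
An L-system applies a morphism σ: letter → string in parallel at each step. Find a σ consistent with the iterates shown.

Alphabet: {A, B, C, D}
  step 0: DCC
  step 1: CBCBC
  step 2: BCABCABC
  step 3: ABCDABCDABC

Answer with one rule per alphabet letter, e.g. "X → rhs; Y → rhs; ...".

A->D, B->A, C->BC, D->C

  step 2 ⇒ step 3: BCABCABC ⇒ A·BC·D·A·BC·D·A·BC
    A ↦ D
    B ↦ A
    C ↦ BC
  step 0 ⇒ step 1: DCC ⇒ C·BC·BC
    D ↦ C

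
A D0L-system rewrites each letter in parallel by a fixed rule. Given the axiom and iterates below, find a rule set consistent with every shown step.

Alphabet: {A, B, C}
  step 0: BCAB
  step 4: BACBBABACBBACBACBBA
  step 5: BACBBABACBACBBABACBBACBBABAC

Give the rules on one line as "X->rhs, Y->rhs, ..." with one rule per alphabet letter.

  step 4 ⇒ step 5: BACBBABACBBACBACBBA ⇒ BA·C·B·BA·BA·C·BA·C·B·BA·BA·C·B·BA·C·B·BA·BA·C
    A ↦ C
    B ↦ BA
    C ↦ B

A->C, B->BA, C->B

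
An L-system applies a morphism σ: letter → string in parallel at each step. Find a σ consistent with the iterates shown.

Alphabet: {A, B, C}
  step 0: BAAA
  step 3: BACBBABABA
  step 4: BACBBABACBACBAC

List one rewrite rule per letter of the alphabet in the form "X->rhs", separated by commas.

A->C, B->BA, C->B

  step 3 ⇒ step 4: BACBBABABA ⇒ BA·C·B·BA·BA·C·BA·C·BA·C
    A ↦ C
    B ↦ BA
    C ↦ B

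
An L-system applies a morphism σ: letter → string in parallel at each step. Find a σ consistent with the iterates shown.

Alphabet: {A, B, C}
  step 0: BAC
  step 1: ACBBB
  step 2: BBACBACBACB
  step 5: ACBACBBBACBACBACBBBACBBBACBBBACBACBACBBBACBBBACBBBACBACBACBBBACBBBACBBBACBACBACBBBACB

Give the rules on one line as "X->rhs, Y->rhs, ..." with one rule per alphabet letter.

A->B, B->ACB, C->B

  step 1 ⇒ step 2: ACBBB ⇒ B·B·ACB·ACB·ACB
    A ↦ B
    B ↦ ACB
    C ↦ B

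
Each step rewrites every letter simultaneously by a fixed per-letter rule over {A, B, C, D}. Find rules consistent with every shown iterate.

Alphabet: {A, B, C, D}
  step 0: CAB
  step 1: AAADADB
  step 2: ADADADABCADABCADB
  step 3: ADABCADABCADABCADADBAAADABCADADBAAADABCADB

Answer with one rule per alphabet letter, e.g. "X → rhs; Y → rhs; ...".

A->AD, B->ADB, C->AA, D->ABC

  step 2 ⇒ step 3: ADADADABCADABCADB ⇒ AD·ABC·AD·ABC·AD·ABC·AD·ADB·AA·AD·ABC·AD·ADB·AA·AD·ABC·ADB
    A ↦ AD
    B ↦ ADB
    C ↦ AA
    D ↦ ABC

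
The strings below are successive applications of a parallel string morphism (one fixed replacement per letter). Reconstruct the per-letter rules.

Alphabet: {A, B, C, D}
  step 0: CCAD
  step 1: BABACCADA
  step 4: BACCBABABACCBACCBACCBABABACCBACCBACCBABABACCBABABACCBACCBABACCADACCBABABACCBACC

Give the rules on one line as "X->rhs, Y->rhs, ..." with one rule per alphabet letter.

  step 0 ⇒ step 1: CCAD ⇒ BA·BA·CC·ADA
    A ↦ CC
    C ↦ BA
    D ↦ ADA
    B ↦ BA  (constrained at step 1)

A->CC, B->BA, C->BA, D->ADA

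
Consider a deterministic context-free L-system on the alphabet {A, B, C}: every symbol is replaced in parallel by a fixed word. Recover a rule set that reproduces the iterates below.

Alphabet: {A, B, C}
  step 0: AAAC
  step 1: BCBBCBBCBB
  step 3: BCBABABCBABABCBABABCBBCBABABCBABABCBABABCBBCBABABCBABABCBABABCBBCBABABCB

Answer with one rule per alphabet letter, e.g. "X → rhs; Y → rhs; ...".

A->BCB, B->ABA, C->B

  step 0 ⇒ step 1: AAAC ⇒ BCB·BCB·BCB·B
    A ↦ BCB
    C ↦ B
    B ↦ ABA  (constrained at step 1)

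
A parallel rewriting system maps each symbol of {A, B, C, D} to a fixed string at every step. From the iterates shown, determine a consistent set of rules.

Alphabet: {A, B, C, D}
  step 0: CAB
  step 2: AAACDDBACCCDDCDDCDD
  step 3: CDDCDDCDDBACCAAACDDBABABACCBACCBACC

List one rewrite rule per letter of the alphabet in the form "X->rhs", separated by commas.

  step 2 ⇒ step 3: AAACDDBACCCDDCDDCDD ⇒ CDD·CDD·CDD·BA·C·C·AAA·CDD·BA·BA·BA·C·C·BA·C·C·BA·C·C
    A ↦ CDD
    B ↦ AAA
    C ↦ BA
    D ↦ C

A->CDD, B->AAA, C->BA, D->C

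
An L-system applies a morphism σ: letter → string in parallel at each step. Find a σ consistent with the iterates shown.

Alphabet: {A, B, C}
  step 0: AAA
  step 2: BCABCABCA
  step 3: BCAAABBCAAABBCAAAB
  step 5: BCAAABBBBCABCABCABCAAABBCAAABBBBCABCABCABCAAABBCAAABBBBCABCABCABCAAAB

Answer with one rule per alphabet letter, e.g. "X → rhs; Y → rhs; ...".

  step 2 ⇒ step 3: BCABCABCA ⇒ BCA·AA·B·BCA·AA·B·BCA·AA·B
    A ↦ B
    B ↦ BCA
    C ↦ AA

A->B, B->BCA, C->AA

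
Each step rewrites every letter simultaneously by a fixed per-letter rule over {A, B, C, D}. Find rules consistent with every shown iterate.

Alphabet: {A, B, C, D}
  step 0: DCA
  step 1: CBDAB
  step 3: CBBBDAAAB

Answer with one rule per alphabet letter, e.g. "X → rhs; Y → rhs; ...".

A->B, B->A, C->DA, D->CB

  step 0 ⇒ step 1: DCA ⇒ CB·DA·B
    A ↦ B
    C ↦ DA
    D ↦ CB
    B ↦ A  (constrained at step 1)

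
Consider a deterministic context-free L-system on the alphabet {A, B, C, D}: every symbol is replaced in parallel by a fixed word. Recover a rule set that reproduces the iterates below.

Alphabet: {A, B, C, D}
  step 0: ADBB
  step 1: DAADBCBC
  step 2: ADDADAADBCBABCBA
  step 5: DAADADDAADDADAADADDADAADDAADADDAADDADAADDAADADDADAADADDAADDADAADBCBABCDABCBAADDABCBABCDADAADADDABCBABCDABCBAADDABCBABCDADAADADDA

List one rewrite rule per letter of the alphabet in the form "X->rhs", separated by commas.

  step 1 ⇒ step 2: DAADBCBC ⇒ AD·DA·DA·AD·BC·BA·BC·BA
    A ↦ DA
    B ↦ BC
    C ↦ BA
    D ↦ AD

A->DA, B->BC, C->BA, D->AD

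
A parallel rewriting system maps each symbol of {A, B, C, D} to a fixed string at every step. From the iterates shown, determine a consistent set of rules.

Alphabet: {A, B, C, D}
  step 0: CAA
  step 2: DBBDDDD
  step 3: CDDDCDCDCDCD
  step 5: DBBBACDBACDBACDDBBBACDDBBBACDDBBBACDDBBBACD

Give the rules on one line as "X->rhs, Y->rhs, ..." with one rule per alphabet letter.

  step 2 ⇒ step 3: DBBDDDD ⇒ CD·D·D·CD·CD·CD·CD
    B ↦ D
    D ↦ CD
    A ↦ BB  (constrained at step 0)
    C ↦ BA  (constrained at step 0)

A->BB, B->D, C->BA, D->CD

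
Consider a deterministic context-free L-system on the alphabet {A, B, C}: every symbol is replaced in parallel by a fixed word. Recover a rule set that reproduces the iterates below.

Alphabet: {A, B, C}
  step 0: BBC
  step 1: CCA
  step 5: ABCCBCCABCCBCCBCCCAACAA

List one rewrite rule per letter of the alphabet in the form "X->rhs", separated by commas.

A->BCC, B->C, C->A

  step 0 ⇒ step 1: BBC ⇒ C·C·A
    B ↦ C
    C ↦ A
    A ↦ BCC  (constrained at step 1)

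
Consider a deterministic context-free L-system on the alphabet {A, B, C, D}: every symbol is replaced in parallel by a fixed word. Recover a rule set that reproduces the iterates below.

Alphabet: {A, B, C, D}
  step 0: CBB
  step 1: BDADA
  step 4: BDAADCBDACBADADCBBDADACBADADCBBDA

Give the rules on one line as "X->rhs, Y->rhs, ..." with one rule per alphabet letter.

  step 0 ⇒ step 1: CBB ⇒ B·DA·DA
    B ↦ DA
    C ↦ B
    A ↦ AD  (constrained at step 1)
    D ↦ CB  (constrained at step 1)

A->AD, B->DA, C->B, D->CB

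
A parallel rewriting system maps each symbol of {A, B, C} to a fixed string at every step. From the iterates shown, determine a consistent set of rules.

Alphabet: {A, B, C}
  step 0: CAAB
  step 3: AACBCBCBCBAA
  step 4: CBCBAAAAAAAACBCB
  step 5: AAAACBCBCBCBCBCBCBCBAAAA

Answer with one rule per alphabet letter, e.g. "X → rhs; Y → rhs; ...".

  step 4 ⇒ step 5: CBCBAAAAAAAACBCB ⇒ A·A·A·A·CB·CB·CB·CB·CB·CB·CB·CB·A·A·A·A
    A ↦ CB
    B ↦ A
    C ↦ A

A->CB, B->A, C->A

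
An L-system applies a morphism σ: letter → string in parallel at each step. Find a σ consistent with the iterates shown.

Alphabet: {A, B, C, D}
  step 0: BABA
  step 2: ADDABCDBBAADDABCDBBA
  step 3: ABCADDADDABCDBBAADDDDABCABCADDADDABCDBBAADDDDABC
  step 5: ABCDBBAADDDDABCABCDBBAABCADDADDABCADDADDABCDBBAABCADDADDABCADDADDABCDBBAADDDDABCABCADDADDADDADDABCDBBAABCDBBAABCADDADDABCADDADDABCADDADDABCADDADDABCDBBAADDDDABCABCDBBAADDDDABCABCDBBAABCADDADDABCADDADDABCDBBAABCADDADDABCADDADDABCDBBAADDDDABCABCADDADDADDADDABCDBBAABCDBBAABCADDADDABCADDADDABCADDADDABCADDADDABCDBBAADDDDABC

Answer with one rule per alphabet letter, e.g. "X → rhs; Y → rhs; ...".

  step 2 ⇒ step 3: ADDABCDBBAADDABCDBBA ⇒ ABC·ADD·ADD·ABC·D·BBA·ADD·D·D·ABC·ABC·ADD·ADD·ABC·D·BBA·ADD·D·D·ABC
    A ↦ ABC
    B ↦ D
    C ↦ BBA
    D ↦ ADD

A->ABC, B->D, C->BBA, D->ADD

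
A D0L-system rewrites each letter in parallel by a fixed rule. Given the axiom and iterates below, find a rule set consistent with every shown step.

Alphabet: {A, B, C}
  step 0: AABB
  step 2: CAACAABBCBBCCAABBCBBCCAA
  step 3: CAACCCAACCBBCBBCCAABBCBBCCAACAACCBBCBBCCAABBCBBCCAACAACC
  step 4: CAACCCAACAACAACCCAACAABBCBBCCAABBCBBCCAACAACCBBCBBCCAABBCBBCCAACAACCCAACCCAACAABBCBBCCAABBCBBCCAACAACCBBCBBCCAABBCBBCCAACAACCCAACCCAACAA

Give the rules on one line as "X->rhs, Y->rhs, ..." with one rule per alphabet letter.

A->C, B->BBC, C->CAA

  step 3 ⇒ step 4: CAACCCAACCBBCBBCCAABBCBBCCAACAACCBBCBBCCAABBCBBCCAACAACC ⇒ CAA·C·C·CAA·CAA·CAA·C·C·CAA·CAA·BBC·BBC·CAA·BBC·BBC·CAA·CAA·C·C·BBC·BBC·CAA·BBC·BBC·CAA·CAA·C·C·CAA·C·C·CAA·CAA·BBC·BBC·CAA·BBC·BBC·CAA·CAA·C·C·BBC·BBC·CAA·BBC·BBC·CAA·CAA·C·C·CAA·C·C·CAA·CAA
    A ↦ C
    B ↦ BBC
    C ↦ CAA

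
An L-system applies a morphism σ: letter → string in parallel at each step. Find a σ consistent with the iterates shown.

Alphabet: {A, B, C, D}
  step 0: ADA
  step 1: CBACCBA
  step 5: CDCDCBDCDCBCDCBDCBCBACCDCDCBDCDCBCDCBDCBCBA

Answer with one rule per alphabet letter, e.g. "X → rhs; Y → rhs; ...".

  step 0 ⇒ step 1: ADA ⇒ CBA·C·CBA
    A ↦ CBA
    D ↦ C
    B ↦ CB  (constrained at step 1)
    C ↦ D  (constrained at step 1)

A->CBA, B->CB, C->D, D->C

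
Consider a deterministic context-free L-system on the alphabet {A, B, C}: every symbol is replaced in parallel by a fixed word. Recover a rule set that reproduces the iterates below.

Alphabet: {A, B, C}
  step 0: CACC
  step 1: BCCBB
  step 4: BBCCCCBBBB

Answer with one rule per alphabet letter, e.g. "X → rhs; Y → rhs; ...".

  step 0 ⇒ step 1: CACC ⇒ B·CC·B·B
    A ↦ CC
    C ↦ B
    B ↦ A  (constrained at step 1)

A->CC, B->A, C->B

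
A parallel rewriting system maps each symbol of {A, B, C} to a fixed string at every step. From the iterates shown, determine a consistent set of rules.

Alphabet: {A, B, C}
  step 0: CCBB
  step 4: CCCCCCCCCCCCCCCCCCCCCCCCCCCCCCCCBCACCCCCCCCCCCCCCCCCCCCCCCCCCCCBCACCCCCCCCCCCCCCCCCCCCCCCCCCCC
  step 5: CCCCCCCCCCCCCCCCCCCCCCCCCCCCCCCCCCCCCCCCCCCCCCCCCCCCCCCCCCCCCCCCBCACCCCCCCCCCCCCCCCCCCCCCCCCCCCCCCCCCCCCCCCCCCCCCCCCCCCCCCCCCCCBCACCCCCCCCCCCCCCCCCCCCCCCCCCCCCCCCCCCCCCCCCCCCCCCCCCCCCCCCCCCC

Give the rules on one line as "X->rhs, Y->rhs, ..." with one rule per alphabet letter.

  step 4 ⇒ step 5: CCCCCCCCCCCCCCCCCCCCCCCCCCCCCCCCBCACCCCCCCCCCCCCCCCCCCCCCCCCCCCBCACCCCCCCCCCCCCCCCCCCCCCCCCCCC ⇒ CC·CC·CC·CC·CC·CC·CC·CC·CC·CC·CC·CC·CC·CC·CC·CC·CC·CC·CC·CC·CC·CC·CC·CC·CC·CC·CC·CC·CC·CC·CC·CC·BCA·CC·CC·CC·CC·CC·CC·CC·CC·CC·CC·CC·CC·CC·CC·CC·CC·CC·CC·CC·CC·CC·CC·CC·CC·CC·CC·CC·CC·CC·CC·BCA·CC·CC·CC·CC·CC·CC·CC·CC·CC·CC·CC·CC·CC·CC·CC·CC·CC·CC·CC·CC·CC·CC·CC·CC·CC·CC·CC·CC·CC·CC
    A ↦ CC
    B ↦ BCA
    C ↦ CC

A->CC, B->BCA, C->CC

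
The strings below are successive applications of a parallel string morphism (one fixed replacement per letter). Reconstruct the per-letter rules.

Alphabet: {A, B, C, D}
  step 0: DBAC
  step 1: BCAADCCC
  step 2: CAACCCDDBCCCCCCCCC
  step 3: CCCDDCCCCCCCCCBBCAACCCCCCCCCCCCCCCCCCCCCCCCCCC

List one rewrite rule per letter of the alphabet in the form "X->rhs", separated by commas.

  step 2 ⇒ step 3: CAACCCDDBCCCCCCCCC ⇒ CCC·D·D·CCC·CCC·CCC·B·B·CAA·CCC·CCC·CCC·CCC·CCC·CCC·CCC·CCC·CCC
    A ↦ D
    B ↦ CAA
    C ↦ CCC
    D ↦ B

A->D, B->CAA, C->CCC, D->B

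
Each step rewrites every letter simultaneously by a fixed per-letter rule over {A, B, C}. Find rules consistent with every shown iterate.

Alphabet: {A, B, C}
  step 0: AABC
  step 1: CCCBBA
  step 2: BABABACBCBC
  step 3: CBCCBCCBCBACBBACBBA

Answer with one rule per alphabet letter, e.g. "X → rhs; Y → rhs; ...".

  step 2 ⇒ step 3: BABABACBCBC ⇒ CB·C·CB·C·CB·C·BA·CB·BA·CB·BA
    A ↦ C
    B ↦ CB
    C ↦ BA

A->C, B->CB, C->BA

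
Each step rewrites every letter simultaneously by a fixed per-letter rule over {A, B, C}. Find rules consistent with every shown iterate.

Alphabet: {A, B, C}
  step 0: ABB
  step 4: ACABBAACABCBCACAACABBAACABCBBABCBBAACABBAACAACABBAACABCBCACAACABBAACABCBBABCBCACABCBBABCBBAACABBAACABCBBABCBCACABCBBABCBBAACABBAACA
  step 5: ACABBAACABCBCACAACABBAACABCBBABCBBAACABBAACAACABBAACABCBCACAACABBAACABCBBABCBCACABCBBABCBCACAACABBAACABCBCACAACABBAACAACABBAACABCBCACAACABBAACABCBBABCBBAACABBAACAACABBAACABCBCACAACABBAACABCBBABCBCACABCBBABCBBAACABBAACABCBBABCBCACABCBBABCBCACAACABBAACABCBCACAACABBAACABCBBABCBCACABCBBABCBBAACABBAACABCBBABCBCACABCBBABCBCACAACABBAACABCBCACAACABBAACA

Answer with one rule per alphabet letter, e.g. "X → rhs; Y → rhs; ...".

  step 4 ⇒ step 5: ACABBAACABCBCACAACABBAACABCBBABCBBAACABBAACAACABBAACABCBCACAACABBAACABCBBABCBCACABCBBABCBBAACABBAACABCBBABCBCACABCBBABCBBAACABBAACA ⇒ ACA·BBA·ACA·BC·BC·ACA·ACA·BBA·ACA·BC·BBA·BC·BBA·ACA·BBA·ACA·ACA·BBA·ACA·BC·BC·ACA·ACA·BBA·ACA·BC·BBA·BC·BC·ACA·BC·BBA·BC·BC·ACA·ACA·BBA·ACA·BC·BC·ACA·ACA·BBA·ACA·ACA·BBA·ACA·BC·BC·ACA·ACA·BBA·ACA·BC·BBA·BC·BBA·ACA·BBA·ACA·ACA·BBA·ACA·BC·BC·ACA·ACA·BBA·ACA·BC·BBA·BC·BC·ACA·BC·BBA·BC·BBA·ACA·BBA·ACA·BC·BBA·BC·BC·ACA·BC·BBA·BC·BC·ACA·ACA·BBA·ACA·BC·BC·ACA·ACA·BBA·ACA·BC·BBA·BC·BC·ACA·BC·BBA·BC·BBA·ACA·BBA·ACA·BC·BBA·BC·BC·ACA·BC·BBA·BC·BC·ACA·ACA·BBA·ACA·BC·BC·ACA·ACA·BBA·ACA
    A ↦ ACA
    B ↦ BC
    C ↦ BBA

A->ACA, B->BC, C->BBA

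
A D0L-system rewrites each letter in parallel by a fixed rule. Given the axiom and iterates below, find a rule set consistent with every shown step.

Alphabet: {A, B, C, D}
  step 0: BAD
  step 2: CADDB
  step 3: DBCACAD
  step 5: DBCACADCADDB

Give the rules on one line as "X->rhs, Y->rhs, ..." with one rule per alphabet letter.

A->B, B->D, C->D, D->CA

  step 2 ⇒ step 3: CADDB ⇒ D·B·CA·CA·D
    A ↦ B
    B ↦ D
    C ↦ D
    D ↦ CA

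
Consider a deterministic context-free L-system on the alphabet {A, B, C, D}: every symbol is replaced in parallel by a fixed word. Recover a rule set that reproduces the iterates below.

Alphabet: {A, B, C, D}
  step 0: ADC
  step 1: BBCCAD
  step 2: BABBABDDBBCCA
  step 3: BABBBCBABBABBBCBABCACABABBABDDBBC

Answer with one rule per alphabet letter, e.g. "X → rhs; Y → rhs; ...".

A->BBC, B->BAB, C->D, D->CA

  step 2 ⇒ step 3: BABBABDDBBCCA ⇒ BAB·BBC·BAB·BAB·BBC·BAB·CA·CA·BAB·BAB·D·D·BBC
    A ↦ BBC
    B ↦ BAB
    C ↦ D
    D ↦ CA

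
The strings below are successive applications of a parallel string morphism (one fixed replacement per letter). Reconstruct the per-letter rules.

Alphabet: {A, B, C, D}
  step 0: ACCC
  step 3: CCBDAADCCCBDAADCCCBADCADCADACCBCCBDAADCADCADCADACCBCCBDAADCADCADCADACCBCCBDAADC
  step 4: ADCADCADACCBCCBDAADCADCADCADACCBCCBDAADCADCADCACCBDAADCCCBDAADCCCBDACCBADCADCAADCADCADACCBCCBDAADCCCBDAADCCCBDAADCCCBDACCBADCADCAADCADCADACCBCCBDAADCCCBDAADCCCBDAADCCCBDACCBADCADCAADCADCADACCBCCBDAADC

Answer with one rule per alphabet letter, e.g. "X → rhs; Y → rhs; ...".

  step 3 ⇒ step 4: CCBDAADCCCBDAADCCCBADCADCADACCBCCBDAADCADCADCADACCBCCBDAADCADCADCADACCBCCBDAADC ⇒ ADC·ADC·A·DA·CCB·CCB·DA·ADC·ADC·ADC·A·DA·CCB·CCB·DA·ADC·ADC·ADC·A·CCB·DA·ADC·CCB·DA·ADC·CCB·DA·CCB·ADC·ADC·A·ADC·ADC·A·DA·CCB·CCB·DA·ADC·CCB·DA·ADC·CCB·DA·ADC·CCB·DA·CCB·ADC·ADC·A·ADC·ADC·A·DA·CCB·CCB·DA·ADC·CCB·DA·ADC·CCB·DA·ADC·CCB·DA·CCB·ADC·ADC·A·ADC·ADC·A·DA·CCB·CCB·DA·ADC
    A ↦ CCB
    B ↦ A
    C ↦ ADC
    D ↦ DA

A->CCB, B->A, C->ADC, D->DA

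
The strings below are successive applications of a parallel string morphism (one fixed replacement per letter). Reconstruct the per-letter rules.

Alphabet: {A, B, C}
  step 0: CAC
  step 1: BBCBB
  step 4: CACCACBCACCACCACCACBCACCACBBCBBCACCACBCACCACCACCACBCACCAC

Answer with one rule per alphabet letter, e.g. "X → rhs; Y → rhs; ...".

  step 0 ⇒ step 1: CAC ⇒ B·BCB·B
    A ↦ BCB
    C ↦ B
    B ↦ CAC  (constrained at step 1)

A->BCB, B->CAC, C->B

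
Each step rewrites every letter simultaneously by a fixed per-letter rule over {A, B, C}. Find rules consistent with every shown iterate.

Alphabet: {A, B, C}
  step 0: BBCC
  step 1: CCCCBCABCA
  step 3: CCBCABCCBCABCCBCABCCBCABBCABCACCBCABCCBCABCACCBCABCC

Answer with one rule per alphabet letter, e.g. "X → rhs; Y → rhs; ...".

A->B, B->CC, C->BCA

  step 0 ⇒ step 1: BBCC ⇒ CC·CC·BCA·BCA
    B ↦ CC
    C ↦ BCA
    A ↦ B  (constrained at step 1)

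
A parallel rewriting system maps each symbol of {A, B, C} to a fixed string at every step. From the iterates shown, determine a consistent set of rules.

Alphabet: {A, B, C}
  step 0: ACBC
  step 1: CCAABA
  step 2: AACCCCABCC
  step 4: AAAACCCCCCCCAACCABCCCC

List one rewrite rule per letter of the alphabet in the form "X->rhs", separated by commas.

  step 1 ⇒ step 2: CCAABA ⇒ A·A·CC·CC·AB·CC
    A ↦ CC
    B ↦ AB
    C ↦ A

A->CC, B->AB, C->A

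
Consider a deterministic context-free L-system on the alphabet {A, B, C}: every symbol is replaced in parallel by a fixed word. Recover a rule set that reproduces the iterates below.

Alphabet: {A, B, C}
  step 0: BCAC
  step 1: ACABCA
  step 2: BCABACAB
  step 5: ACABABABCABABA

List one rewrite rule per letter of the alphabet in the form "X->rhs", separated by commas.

A->B, B->A, C->CA

  step 1 ⇒ step 2: ACABCA ⇒ B·CA·B·A·CA·B
    A ↦ B
    B ↦ A
    C ↦ CA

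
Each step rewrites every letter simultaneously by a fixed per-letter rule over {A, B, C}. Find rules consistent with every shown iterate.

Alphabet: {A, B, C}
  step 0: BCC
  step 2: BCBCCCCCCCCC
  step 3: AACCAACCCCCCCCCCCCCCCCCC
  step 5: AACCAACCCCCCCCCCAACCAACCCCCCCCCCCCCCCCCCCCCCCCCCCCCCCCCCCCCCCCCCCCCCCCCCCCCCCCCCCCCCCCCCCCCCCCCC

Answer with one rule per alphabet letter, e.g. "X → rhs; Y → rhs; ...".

A->BC, B->AA, C->CC

  step 2 ⇒ step 3: BCBCCCCCCCCC ⇒ AA·CC·AA·CC·CC·CC·CC·CC·CC·CC·CC·CC
    B ↦ AA
    C ↦ CC
    A ↦ BC  (constrained at step 3)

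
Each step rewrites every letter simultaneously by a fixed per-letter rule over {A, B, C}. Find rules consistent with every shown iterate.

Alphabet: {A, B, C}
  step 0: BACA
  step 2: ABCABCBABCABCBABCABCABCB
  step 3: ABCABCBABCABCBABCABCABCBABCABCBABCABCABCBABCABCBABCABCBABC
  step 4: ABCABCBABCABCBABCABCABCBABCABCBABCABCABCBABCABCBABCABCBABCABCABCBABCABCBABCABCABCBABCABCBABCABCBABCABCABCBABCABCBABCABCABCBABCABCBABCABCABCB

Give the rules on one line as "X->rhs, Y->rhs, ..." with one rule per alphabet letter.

  step 3 ⇒ step 4: ABCABCBABCABCBABCABCABCBABCABCBABCABCABCBABCABCBABCABCBABC ⇒ ABC·ABC·B·ABC·ABC·B·ABC·ABC·ABC·B·ABC·ABC·B·ABC·ABC·ABC·B·ABC·ABC·B·ABC·ABC·B·ABC·ABC·ABC·B·ABC·ABC·B·ABC·ABC·ABC·B·ABC·ABC·B·ABC·ABC·B·ABC·ABC·ABC·B·ABC·ABC·B·ABC·ABC·ABC·B·ABC·ABC·B·ABC·ABC·ABC·B
    A ↦ ABC
    B ↦ ABC
    C ↦ B

A->ABC, B->ABC, C->B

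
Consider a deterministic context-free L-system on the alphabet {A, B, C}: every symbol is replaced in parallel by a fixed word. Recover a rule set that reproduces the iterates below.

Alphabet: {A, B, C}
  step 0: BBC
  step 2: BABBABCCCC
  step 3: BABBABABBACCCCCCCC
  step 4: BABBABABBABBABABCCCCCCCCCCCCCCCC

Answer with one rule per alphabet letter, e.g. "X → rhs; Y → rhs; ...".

  step 3 ⇒ step 4: BABBABABBACCCCCCCC ⇒ BA·B·BA·BA·B·BA·B·BA·BA·B·CC·CC·CC·CC·CC·CC·CC·CC
    A ↦ B
    B ↦ BA
    C ↦ CC

A->B, B->BA, C->CC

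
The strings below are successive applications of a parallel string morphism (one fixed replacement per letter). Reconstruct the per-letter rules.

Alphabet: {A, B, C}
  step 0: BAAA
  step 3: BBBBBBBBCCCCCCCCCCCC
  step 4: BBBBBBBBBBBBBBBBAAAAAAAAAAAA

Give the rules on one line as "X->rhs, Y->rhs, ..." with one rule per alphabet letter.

A->CC, B->BB, C->A

  step 3 ⇒ step 4: BBBBBBBBCCCCCCCCCCCC ⇒ BB·BB·BB·BB·BB·BB·BB·BB·A·A·A·A·A·A·A·A·A·A·A·A
    B ↦ BB
    C ↦ A
    A ↦ CC  (constrained at step 0)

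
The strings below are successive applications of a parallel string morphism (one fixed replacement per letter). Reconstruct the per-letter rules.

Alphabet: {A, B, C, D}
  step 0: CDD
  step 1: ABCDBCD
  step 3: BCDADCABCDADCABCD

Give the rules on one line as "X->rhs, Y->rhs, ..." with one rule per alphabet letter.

A->D, B->C, C->A, D->BCD

  step 0 ⇒ step 1: CDD ⇒ A·BCD·BCD
    C ↦ A
    D ↦ BCD
    A ↦ D  (constrained at step 1)
    B ↦ C  (constrained at step 1)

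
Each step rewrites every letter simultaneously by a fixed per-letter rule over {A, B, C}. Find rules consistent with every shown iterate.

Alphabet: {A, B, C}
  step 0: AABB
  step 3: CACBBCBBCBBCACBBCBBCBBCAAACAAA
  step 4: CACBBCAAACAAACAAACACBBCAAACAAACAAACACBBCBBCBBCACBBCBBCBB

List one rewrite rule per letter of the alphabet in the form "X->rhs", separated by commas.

  step 3 ⇒ step 4: CACBBCBBCBBCACBBCBBCBBCAAACAAA ⇒ CA·CBB·CA·A·A·CA·A·A·CA·A·A·CA·CBB·CA·A·A·CA·A·A·CA·A·A·CA·CBB·CBB·CBB·CA·CBB·CBB·CBB
    A ↦ CBB
    B ↦ A
    C ↦ CA

A->CBB, B->A, C->CA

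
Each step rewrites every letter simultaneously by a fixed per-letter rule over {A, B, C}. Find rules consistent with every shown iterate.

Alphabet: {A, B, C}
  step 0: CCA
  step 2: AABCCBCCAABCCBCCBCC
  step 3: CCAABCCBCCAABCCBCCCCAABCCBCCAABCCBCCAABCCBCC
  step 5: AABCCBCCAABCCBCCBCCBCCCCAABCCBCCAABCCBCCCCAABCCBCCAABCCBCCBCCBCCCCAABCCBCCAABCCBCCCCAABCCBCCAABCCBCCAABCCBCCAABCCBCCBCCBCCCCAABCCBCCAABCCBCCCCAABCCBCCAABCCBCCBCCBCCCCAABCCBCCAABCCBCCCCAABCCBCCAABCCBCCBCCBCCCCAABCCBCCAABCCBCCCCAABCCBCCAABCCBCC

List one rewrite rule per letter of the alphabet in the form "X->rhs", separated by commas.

  step 2 ⇒ step 3: AABCCBCCAABCCBCCBCC ⇒ C·C·AA·BCC·BCC·AA·BCC·BCC·C·C·AA·BCC·BCC·AA·BCC·BCC·AA·BCC·BCC
    A ↦ C
    B ↦ AA
    C ↦ BCC

A->C, B->AA, C->BCC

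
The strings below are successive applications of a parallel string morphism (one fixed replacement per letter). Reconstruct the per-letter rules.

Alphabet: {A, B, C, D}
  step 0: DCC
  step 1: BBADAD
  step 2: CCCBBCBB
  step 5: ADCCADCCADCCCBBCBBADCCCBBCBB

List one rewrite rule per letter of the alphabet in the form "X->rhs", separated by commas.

  step 1 ⇒ step 2: BBADAD ⇒ C·C·C·BB·C·BB
    A ↦ C
    B ↦ C
    D ↦ BB
  step 0 ⇒ step 1: DCC ⇒ BB·AD·AD
    C ↦ AD

A->C, B->C, C->AD, D->BB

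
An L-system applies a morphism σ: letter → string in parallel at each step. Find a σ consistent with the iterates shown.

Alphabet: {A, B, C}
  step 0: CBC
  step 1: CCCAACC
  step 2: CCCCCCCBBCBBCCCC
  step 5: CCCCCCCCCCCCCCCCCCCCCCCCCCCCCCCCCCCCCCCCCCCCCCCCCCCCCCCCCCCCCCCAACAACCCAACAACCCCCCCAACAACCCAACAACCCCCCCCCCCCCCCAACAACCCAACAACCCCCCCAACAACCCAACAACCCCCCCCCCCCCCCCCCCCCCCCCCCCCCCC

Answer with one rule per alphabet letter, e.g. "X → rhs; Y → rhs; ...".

  step 1 ⇒ step 2: CCCAACC ⇒ CC·CC·CC·CBB·CBB·CC·CC
    A ↦ CBB
    C ↦ CC
  step 0 ⇒ step 1: CBC ⇒ CC·CAA·CC
    B ↦ CAA

A->CBB, B->CAA, C->CC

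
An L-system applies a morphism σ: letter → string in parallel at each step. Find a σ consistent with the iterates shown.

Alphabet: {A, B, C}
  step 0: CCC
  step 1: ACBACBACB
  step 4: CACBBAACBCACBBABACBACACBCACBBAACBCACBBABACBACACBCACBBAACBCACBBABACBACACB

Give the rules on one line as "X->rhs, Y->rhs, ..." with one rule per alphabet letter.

A->C, B->BA, C->ACB

  step 0 ⇒ step 1: CCC ⇒ ACB·ACB·ACB
    C ↦ ACB
    A ↦ C  (constrained at step 1)
    B ↦ BA  (constrained at step 1)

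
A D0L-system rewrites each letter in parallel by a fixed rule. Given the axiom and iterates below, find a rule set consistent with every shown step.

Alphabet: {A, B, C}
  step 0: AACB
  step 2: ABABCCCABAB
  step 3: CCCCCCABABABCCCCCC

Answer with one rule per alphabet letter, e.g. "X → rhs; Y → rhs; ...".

  step 2 ⇒ step 3: ABABCCCABAB ⇒ C·CC·C·CC·AB·AB·AB·C·CC·C·CC
    A ↦ C
    B ↦ CC
    C ↦ AB

A->C, B->CC, C->AB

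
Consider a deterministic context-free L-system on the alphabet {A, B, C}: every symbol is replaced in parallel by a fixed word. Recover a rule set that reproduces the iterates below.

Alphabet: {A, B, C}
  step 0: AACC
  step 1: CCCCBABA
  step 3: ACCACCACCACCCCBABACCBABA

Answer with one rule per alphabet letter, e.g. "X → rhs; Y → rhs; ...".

  step 0 ⇒ step 1: AACC ⇒ CC·CC·BA·BA
    A ↦ CC
    C ↦ BA
    B ↦ A  (constrained at step 1)

A->CC, B->A, C->BA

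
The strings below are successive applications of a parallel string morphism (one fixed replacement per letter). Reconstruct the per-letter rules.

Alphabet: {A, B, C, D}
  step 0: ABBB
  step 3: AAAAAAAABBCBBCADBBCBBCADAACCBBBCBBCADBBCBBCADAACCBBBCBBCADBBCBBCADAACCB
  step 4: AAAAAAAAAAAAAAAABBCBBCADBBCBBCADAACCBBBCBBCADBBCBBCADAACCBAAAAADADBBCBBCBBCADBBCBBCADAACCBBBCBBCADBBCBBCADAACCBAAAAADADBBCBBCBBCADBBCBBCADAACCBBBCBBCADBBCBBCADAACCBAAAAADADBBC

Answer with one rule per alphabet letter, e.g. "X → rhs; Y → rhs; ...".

A->AA, B->BBC, C->AD, D->CCB

  step 3 ⇒ step 4: AAAAAAAABBCBBCADBBCBBCADAACCBBBCBBCADBBCBBCADAACCBBBCBBCADBBCBBCADAACCB ⇒ AA·AA·AA·AA·AA·AA·AA·AA·BBC·BBC·AD·BBC·BBC·AD·AA·CCB·BBC·BBC·AD·BBC·BBC·AD·AA·CCB·AA·AA·AD·AD·BBC·BBC·BBC·AD·BBC·BBC·AD·AA·CCB·BBC·BBC·AD·BBC·BBC·AD·AA·CCB·AA·AA·AD·AD·BBC·BBC·BBC·AD·BBC·BBC·AD·AA·CCB·BBC·BBC·AD·BBC·BBC·AD·AA·CCB·AA·AA·AD·AD·BBC
    A ↦ AA
    B ↦ BBC
    C ↦ AD
    D ↦ CCB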